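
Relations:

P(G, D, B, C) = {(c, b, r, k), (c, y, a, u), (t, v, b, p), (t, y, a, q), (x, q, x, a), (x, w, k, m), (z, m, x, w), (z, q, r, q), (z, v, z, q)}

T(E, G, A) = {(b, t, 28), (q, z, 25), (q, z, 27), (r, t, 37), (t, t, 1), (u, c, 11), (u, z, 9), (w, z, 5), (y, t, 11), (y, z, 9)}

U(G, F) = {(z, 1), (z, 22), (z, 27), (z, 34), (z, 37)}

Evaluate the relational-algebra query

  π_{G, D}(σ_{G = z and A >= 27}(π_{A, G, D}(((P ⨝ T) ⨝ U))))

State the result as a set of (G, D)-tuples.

{(z, m), (z, q), (z, v)}

Natural join on G: {(c, b, r, k, u, 11), (c, y, a, u, u, 11), (t, v, b, p, b, 28), (t, v, b, p, r, 37), (t, v, b, p, t, 1), (t, v, b, p, y, 11), (t, y, a, q, b, 28), (t, y, a, q, r, 37), (t, y, a, q, t, 1), (t, y, a, q, y, 11), (z, m, x, w, q, 25), (z, m, x, w, q, 27), (z, m, x, w, u, 9), (z, m, x, w, w, 5), (z, m, x, w, y, 9), (z, q, r, q, q, 25), (z, q, r, q, q, 27), (z, q, r, q, u, 9), (z, q, r, q, w, 5), (z, q, r, q, y, 9), (z, v, z, q, q, 25), (z, v, z, q, q, 27), (z, v, z, q, u, 9), (z, v, z, q, w, 5), (z, v, z, q, y, 9)}
Natural join on G: {(z, m, x, w, q, 25, 1), (z, m, x, w, q, 25, 22), (z, m, x, w, q, 25, 27), (z, m, x, w, q, 25, 34), (z, m, x, w, q, 25, 37), (z, m, x, w, q, 27, 1), (z, m, x, w, q, 27, 22), (z, m, x, w, q, 27, 27), (z, m, x, w, q, 27, 34), (z, m, x, w, q, 27, 37), (z, m, x, w, u, 9, 1), (z, m, x, w, u, 9, 22), (z, m, x, w, u, 9, 27), (z, m, x, w, u, 9, 34), (z, m, x, w, u, 9, 37), (z, m, x, w, w, 5, 1), (z, m, x, w, w, 5, 22), (z, m, x, w, w, 5, 27), (z, m, x, w, w, 5, 34), (z, m, x, w, w, 5, 37), (z, m, x, w, y, 9, 1), (z, m, x, w, y, 9, 22), (z, m, x, w, y, 9, 27), (z, m, x, w, y, 9, 34), (z, m, x, w, y, 9, 37), (z, q, r, q, q, 25, 1), (z, q, r, q, q, 25, 22), (z, q, r, q, q, 25, 27), (z, q, r, q, q, 25, 34), (z, q, r, q, q, 25, 37), (z, q, r, q, q, 27, 1), (z, q, r, q, q, 27, 22), (z, q, r, q, q, 27, 27), (z, q, r, q, q, 27, 34), (z, q, r, q, q, 27, 37), (z, q, r, q, u, 9, 1), (z, q, r, q, u, 9, 22), (z, q, r, q, u, 9, 27), (z, q, r, q, u, 9, 34), (z, q, r, q, u, 9, 37), (z, q, r, q, w, 5, 1), (z, q, r, q, w, 5, 22), (z, q, r, q, w, 5, 27), (z, q, r, q, w, 5, 34), (z, q, r, q, w, 5, 37), (z, q, r, q, y, 9, 1), (z, q, r, q, y, 9, 22), (z, q, r, q, y, 9, 27), (z, q, r, q, y, 9, 34), (z, q, r, q, y, 9, 37), (z, v, z, q, q, 25, 1), (z, v, z, q, q, 25, 22), (z, v, z, q, q, 25, 27), (z, v, z, q, q, 25, 34), (z, v, z, q, q, 25, 37), (z, v, z, q, q, 27, 1), (z, v, z, q, q, 27, 22), (z, v, z, q, q, 27, 27), (z, v, z, q, q, 27, 34), (z, v, z, q, q, 27, 37), (z, v, z, q, u, 9, 1), (z, v, z, q, u, 9, 22), (z, v, z, q, u, 9, 27), (z, v, z, q, u, 9, 34), (z, v, z, q, u, 9, 37), (z, v, z, q, w, 5, 1), (z, v, z, q, w, 5, 22), (z, v, z, q, w, 5, 27), (z, v, z, q, w, 5, 34), (z, v, z, q, w, 5, 37), (z, v, z, q, y, 9, 1), (z, v, z, q, y, 9, 22), (z, v, z, q, y, 9, 27), (z, v, z, q, y, 9, 34), (z, v, z, q, y, 9, 37)}
Keep only column(s) A, G, D (63 duplicate(s) eliminated): {(25, z, m), (25, z, q), (25, z, v), (27, z, m), (27, z, q), (27, z, v), (5, z, m), (5, z, q), (5, z, v), (9, z, m), (9, z, q), (9, z, v)}
σ[G = z and A >= 27]: keep tuples satisfying G = z and A >= 27 → {(27, z, m), (27, z, q), (27, z, v)}
Keep only column(s) G, D: {(z, m), (z, q), (z, v)}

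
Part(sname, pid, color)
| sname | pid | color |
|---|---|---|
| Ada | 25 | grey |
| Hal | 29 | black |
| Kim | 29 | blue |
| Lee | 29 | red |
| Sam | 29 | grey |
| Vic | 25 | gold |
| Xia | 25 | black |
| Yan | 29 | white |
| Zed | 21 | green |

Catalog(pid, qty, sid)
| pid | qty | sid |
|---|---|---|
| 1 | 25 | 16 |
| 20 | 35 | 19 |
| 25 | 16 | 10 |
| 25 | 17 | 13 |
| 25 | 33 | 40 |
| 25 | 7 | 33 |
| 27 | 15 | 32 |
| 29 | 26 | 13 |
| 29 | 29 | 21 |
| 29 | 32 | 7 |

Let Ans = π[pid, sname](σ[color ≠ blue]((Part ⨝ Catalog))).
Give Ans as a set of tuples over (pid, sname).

Part ⋈ Catalog (natural join on pid): {(Ada, 25, grey, 16, 10), (Ada, 25, grey, 17, 13), (Ada, 25, grey, 33, 40), (Ada, 25, grey, 7, 33), (Hal, 29, black, 26, 13), (Hal, 29, black, 29, 21), (Hal, 29, black, 32, 7), (Kim, 29, blue, 26, 13), (Kim, 29, blue, 29, 21), (Kim, 29, blue, 32, 7), (Lee, 29, red, 26, 13), (Lee, 29, red, 29, 21), (Lee, 29, red, 32, 7), (Sam, 29, grey, 26, 13), (Sam, 29, grey, 29, 21), (Sam, 29, grey, 32, 7), (Vic, 25, gold, 16, 10), (Vic, 25, gold, 17, 13), (Vic, 25, gold, 33, 40), (Vic, 25, gold, 7, 33), (Xia, 25, black, 16, 10), (Xia, 25, black, 17, 13), (Xia, 25, black, 33, 40), (Xia, 25, black, 7, 33), (Yan, 29, white, 26, 13), (Yan, 29, white, 29, 21), (Yan, 29, white, 32, 7)}
Selection color ≠ blue: {(Ada, 25, grey, 16, 10), (Ada, 25, grey, 17, 13), (Ada, 25, grey, 33, 40), (Ada, 25, grey, 7, 33), (Hal, 29, black, 26, 13), (Hal, 29, black, 29, 21), (Hal, 29, black, 32, 7), (Lee, 29, red, 26, 13), (Lee, 29, red, 29, 21), (Lee, 29, red, 32, 7), (Sam, 29, grey, 26, 13), (Sam, 29, grey, 29, 21), (Sam, 29, grey, 32, 7), (Vic, 25, gold, 16, 10), (Vic, 25, gold, 17, 13), (Vic, 25, gold, 33, 40), (Vic, 25, gold, 7, 33), (Xia, 25, black, 16, 10), (Xia, 25, black, 17, 13), (Xia, 25, black, 33, 40), (Xia, 25, black, 7, 33), (Yan, 29, white, 26, 13), (Yan, 29, white, 29, 21), (Yan, 29, white, 32, 7)}
π_{pid, sname} gives {(25, Ada), (25, Vic), (25, Xia), (29, Hal), (29, Lee), (29, Sam), (29, Yan)} (17 duplicate(s) eliminated).

{(25, Ada), (25, Vic), (25, Xia), (29, Hal), (29, Lee), (29, Sam), (29, Yan)}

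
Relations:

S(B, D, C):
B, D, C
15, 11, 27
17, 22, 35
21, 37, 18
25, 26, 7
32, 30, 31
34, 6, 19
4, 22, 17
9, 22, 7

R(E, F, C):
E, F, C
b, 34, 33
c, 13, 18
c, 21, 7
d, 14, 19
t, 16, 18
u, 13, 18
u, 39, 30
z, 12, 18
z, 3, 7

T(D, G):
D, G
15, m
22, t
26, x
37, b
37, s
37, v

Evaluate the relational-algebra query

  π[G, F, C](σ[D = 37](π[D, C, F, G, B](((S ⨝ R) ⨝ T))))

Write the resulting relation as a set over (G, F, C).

{(b, 12, 18), (b, 13, 18), (b, 16, 18), (s, 12, 18), (s, 13, 18), (s, 16, 18), (v, 12, 18), (v, 13, 18), (v, 16, 18)}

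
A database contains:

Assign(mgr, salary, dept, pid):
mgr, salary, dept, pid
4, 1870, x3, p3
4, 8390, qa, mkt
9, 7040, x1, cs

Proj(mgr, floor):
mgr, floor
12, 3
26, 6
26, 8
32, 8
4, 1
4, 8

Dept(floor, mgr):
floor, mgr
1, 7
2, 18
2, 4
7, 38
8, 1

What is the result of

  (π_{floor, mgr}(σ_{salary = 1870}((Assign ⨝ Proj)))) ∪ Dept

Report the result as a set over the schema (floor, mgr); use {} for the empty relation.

Assign ⋈ Proj (natural join on mgr): {(4, 1870, x3, p3, 1), (4, 1870, x3, p3, 8), (4, 8390, qa, mkt, 1), (4, 8390, qa, mkt, 8)}
Filtering on salary = 1870 leaves {(4, 1870, x3, p3, 1), (4, 1870, x3, p3, 8)}.
Keep only column(s) floor, mgr: {(1, 4), (8, 4)}
Set union of the two operands is {(1, 4), (1, 7), (2, 18), (2, 4), (7, 38), (8, 1), (8, 4)}.

{(1, 4), (1, 7), (2, 18), (2, 4), (7, 38), (8, 1), (8, 4)}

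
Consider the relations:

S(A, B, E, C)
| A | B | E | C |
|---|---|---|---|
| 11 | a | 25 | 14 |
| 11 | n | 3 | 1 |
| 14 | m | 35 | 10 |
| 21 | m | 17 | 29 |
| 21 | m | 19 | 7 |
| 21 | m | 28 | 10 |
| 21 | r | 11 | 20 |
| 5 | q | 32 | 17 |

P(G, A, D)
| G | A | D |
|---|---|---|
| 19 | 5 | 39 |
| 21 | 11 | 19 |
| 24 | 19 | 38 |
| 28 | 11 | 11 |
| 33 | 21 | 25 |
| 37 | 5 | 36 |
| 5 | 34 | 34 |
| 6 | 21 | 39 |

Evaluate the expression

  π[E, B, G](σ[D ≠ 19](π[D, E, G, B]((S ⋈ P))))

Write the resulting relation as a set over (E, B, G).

{(11, r, 33), (11, r, 6), (17, m, 33), (17, m, 6), (19, m, 33), (19, m, 6), (25, a, 28), (28, m, 33), (28, m, 6), (3, n, 28), (32, q, 19), (32, q, 37)}

Joining S and P on A yields {(11, a, 25, 14, 21, 19), (11, a, 25, 14, 28, 11), (11, n, 3, 1, 21, 19), (11, n, 3, 1, 28, 11), (21, m, 17, 29, 33, 25), (21, m, 17, 29, 6, 39), (21, m, 19, 7, 33, 25), (21, m, 19, 7, 6, 39), (21, m, 28, 10, 33, 25), (21, m, 28, 10, 6, 39), (21, r, 11, 20, 33, 25), (21, r, 11, 20, 6, 39), (5, q, 32, 17, 19, 39), (5, q, 32, 17, 37, 36)}.
Projecting to D, E, G, B: {(11, 25, 28, a), (11, 3, 28, n), (19, 25, 21, a), (19, 3, 21, n), (25, 11, 33, r), (25, 17, 33, m), (25, 19, 33, m), (25, 28, 33, m), (36, 32, 37, q), (39, 11, 6, r), (39, 17, 6, m), (39, 19, 6, m), (39, 28, 6, m), (39, 32, 19, q)}
Filtering on D ≠ 19 leaves {(11, 25, 28, a), (11, 3, 28, n), (25, 11, 33, r), (25, 17, 33, m), (25, 19, 33, m), (25, 28, 33, m), (36, 32, 37, q), (39, 11, 6, r), (39, 17, 6, m), (39, 19, 6, m), (39, 28, 6, m), (39, 32, 19, q)}.
Projecting to E, B, G: {(11, r, 33), (11, r, 6), (17, m, 33), (17, m, 6), (19, m, 33), (19, m, 6), (25, a, 28), (28, m, 33), (28, m, 6), (3, n, 28), (32, q, 19), (32, q, 37)}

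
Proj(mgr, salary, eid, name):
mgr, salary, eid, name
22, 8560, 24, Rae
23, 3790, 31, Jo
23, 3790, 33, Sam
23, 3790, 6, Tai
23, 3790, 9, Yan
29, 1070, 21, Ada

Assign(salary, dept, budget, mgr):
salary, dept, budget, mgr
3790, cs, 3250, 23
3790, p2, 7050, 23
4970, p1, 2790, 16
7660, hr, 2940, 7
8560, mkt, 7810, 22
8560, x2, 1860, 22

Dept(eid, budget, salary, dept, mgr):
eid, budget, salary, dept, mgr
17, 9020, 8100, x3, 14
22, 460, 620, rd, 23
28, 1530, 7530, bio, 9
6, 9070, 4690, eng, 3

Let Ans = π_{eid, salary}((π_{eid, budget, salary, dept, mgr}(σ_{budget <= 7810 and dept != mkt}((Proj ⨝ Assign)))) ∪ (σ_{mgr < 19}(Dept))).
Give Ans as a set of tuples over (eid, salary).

Joining Proj and Assign on mgr, salary yields {(22, 8560, 24, Rae, mkt, 7810), (22, 8560, 24, Rae, x2, 1860), (23, 3790, 31, Jo, cs, 3250), (23, 3790, 31, Jo, p2, 7050), (23, 3790, 33, Sam, cs, 3250), (23, 3790, 33, Sam, p2, 7050), (23, 3790, 6, Tai, cs, 3250), (23, 3790, 6, Tai, p2, 7050), (23, 3790, 9, Yan, cs, 3250), (23, 3790, 9, Yan, p2, 7050)}.
Selection budget <= 7810 and dept != mkt: {(22, 8560, 24, Rae, x2, 1860), (23, 3790, 31, Jo, cs, 3250), (23, 3790, 31, Jo, p2, 7050), (23, 3790, 33, Sam, cs, 3250), (23, 3790, 33, Sam, p2, 7050), (23, 3790, 6, Tai, cs, 3250), (23, 3790, 6, Tai, p2, 7050), (23, 3790, 9, Yan, cs, 3250), (23, 3790, 9, Yan, p2, 7050)}
π[eid, budget, salary, dept, mgr]: project onto (eid, budget, salary, dept, mgr) → {(24, 1860, 8560, x2, 22), (31, 3250, 3790, cs, 23), (31, 7050, 3790, p2, 23), (33, 3250, 3790, cs, 23), (33, 7050, 3790, p2, 23), (6, 3250, 3790, cs, 23), (6, 7050, 3790, p2, 23), (9, 3250, 3790, cs, 23), (9, 7050, 3790, p2, 23)}
Selection mgr < 19: {(17, 9020, 8100, x3, 14), (28, 1530, 7530, bio, 9), (6, 9070, 4690, eng, 3)}
Set union of the two operands is {(17, 9020, 8100, x3, 14), (24, 1860, 8560, x2, 22), (28, 1530, 7530, bio, 9), (31, 3250, 3790, cs, 23), (31, 7050, 3790, p2, 23), (33, 3250, 3790, cs, 23), (33, 7050, 3790, p2, 23), (6, 3250, 3790, cs, 23), (6, 7050, 3790, p2, 23), (6, 9070, 4690, eng, 3), (9, 3250, 3790, cs, 23), (9, 7050, 3790, p2, 23)}.
π[eid, salary]: project onto (eid, salary) (4 duplicate(s) eliminated) → {(17, 8100), (24, 8560), (28, 7530), (31, 3790), (33, 3790), (6, 3790), (6, 4690), (9, 3790)}

{(17, 8100), (24, 8560), (28, 7530), (31, 3790), (33, 3790), (6, 3790), (6, 4690), (9, 3790)}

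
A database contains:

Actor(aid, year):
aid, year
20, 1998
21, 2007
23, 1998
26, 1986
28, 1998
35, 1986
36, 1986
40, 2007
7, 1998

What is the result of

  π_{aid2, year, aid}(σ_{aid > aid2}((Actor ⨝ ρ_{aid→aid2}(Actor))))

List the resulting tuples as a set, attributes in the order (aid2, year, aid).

ρ[aid→aid2]: schema becomes (aid2, year); tuples unchanged.
Actor ⋈ ρ_{aid→aid2}(Actor) (natural join on year): {(20, 1998, 20), (20, 1998, 23), (20, 1998, 28), (20, 1998, 7), (21, 2007, 21), (21, 2007, 40), (23, 1998, 20), (23, 1998, 23), (23, 1998, 28), (23, 1998, 7), (26, 1986, 26), (26, 1986, 35), (26, 1986, 36), (28, 1998, 20), (28, 1998, 23), (28, 1998, 28), (28, 1998, 7), (35, 1986, 26), (35, 1986, 35), (35, 1986, 36), (36, 1986, 26), (36, 1986, 35), (36, 1986, 36), (40, 2007, 21), (40, 2007, 40), (7, 1998, 20), (7, 1998, 23), (7, 1998, 28), (7, 1998, 7)}
Selection aid > aid2: {(20, 1998, 7), (23, 1998, 20), (23, 1998, 7), (28, 1998, 20), (28, 1998, 23), (28, 1998, 7), (35, 1986, 26), (36, 1986, 26), (36, 1986, 35), (40, 2007, 21)}
Keep only column(s) aid2, year, aid: {(20, 1998, 23), (20, 1998, 28), (21, 2007, 40), (23, 1998, 28), (26, 1986, 35), (26, 1986, 36), (35, 1986, 36), (7, 1998, 20), (7, 1998, 23), (7, 1998, 28)}

{(20, 1998, 23), (20, 1998, 28), (21, 2007, 40), (23, 1998, 28), (26, 1986, 35), (26, 1986, 36), (35, 1986, 36), (7, 1998, 20), (7, 1998, 23), (7, 1998, 28)}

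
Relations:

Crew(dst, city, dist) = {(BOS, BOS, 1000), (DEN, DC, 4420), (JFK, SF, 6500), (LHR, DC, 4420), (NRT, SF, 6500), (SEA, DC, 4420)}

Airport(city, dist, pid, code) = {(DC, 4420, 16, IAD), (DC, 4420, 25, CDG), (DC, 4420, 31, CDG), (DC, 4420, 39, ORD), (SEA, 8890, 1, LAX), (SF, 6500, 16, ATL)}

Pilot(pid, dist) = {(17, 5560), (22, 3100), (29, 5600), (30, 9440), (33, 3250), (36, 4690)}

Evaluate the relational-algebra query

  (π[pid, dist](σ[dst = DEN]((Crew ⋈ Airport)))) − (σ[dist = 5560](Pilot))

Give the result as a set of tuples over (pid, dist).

{(16, 4420), (25, 4420), (31, 4420), (39, 4420)}

Natural join on city, dist: {(DEN, DC, 4420, 16, IAD), (DEN, DC, 4420, 25, CDG), (DEN, DC, 4420, 31, CDG), (DEN, DC, 4420, 39, ORD), (JFK, SF, 6500, 16, ATL), (LHR, DC, 4420, 16, IAD), (LHR, DC, 4420, 25, CDG), (LHR, DC, 4420, 31, CDG), (LHR, DC, 4420, 39, ORD), (NRT, SF, 6500, 16, ATL), (SEA, DC, 4420, 16, IAD), (SEA, DC, 4420, 25, CDG), (SEA, DC, 4420, 31, CDG), (SEA, DC, 4420, 39, ORD)}
Selection dst = DEN: {(DEN, DC, 4420, 16, IAD), (DEN, DC, 4420, 25, CDG), (DEN, DC, 4420, 31, CDG), (DEN, DC, 4420, 39, ORD)}
Projecting to pid, dist: {(16, 4420), (25, 4420), (31, 4420), (39, 4420)}
Selection dist = 5560: {(17, 5560)}
Difference: {(16, 4420), (25, 4420), (31, 4420), (39, 4420)} with {(17, 5560)} → {(16, 4420), (25, 4420), (31, 4420), (39, 4420)}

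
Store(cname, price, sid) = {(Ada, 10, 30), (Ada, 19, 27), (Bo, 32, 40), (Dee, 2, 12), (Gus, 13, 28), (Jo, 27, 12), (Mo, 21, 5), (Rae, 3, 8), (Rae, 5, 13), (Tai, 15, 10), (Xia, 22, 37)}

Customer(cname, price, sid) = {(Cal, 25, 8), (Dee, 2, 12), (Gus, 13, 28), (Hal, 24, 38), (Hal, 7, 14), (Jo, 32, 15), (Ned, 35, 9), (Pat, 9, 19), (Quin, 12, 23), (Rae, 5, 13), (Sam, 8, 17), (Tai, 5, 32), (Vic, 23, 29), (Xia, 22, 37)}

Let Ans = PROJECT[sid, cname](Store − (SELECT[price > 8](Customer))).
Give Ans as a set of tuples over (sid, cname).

Filtering on price > 8 leaves {(Cal, 25, 8), (Gus, 13, 28), (Hal, 24, 38), (Jo, 32, 15), (Ned, 35, 9), (Pat, 9, 19), (Quin, 12, 23), (Vic, 23, 29), (Xia, 22, 37)}.
Set difference of the two operands is {(Ada, 10, 30), (Ada, 19, 27), (Bo, 32, 40), (Dee, 2, 12), (Jo, 27, 12), (Mo, 21, 5), (Rae, 3, 8), (Rae, 5, 13), (Tai, 15, 10)}.
Keep only column(s) sid, cname: {(10, Tai), (12, Dee), (12, Jo), (13, Rae), (27, Ada), (30, Ada), (40, Bo), (5, Mo), (8, Rae)}

{(10, Tai), (12, Dee), (12, Jo), (13, Rae), (27, Ada), (30, Ada), (40, Bo), (5, Mo), (8, Rae)}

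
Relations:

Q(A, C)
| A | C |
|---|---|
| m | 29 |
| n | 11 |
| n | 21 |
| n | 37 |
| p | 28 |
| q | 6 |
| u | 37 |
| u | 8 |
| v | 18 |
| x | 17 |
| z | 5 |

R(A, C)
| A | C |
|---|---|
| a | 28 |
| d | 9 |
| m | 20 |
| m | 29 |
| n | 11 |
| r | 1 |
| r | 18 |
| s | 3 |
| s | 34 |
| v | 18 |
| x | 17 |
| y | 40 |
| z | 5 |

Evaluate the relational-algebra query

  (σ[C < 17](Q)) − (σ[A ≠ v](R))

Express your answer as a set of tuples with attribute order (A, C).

{(q, 6), (u, 8)}

Apply σ_{C < 17}; surviving tuples: {(n, 11), (q, 6), (u, 8), (z, 5)}
Apply σ_{A ≠ v}; surviving tuples: {(a, 28), (d, 9), (m, 20), (m, 29), (n, 11), (r, 1), (r, 18), (s, 3), (s, 34), (x, 17), (y, 40), (z, 5)}
Set difference of the two operands is {(q, 6), (u, 8)}.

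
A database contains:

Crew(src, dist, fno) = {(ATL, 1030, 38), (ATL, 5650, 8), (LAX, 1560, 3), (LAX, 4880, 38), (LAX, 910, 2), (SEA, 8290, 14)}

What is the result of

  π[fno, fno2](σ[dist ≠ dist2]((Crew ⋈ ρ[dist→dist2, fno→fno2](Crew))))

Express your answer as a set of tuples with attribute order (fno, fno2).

ρ[dist→dist2, fno→fno2]: schema becomes (src, dist2, fno2); tuples unchanged.
Joining Crew and ρ[dist→dist2, fno→fno2](Crew) on src yields {(ATL, 1030, 38, 1030, 38), (ATL, 1030, 38, 5650, 8), (ATL, 5650, 8, 1030, 38), (ATL, 5650, 8, 5650, 8), (LAX, 1560, 3, 1560, 3), (LAX, 1560, 3, 4880, 38), (LAX, 1560, 3, 910, 2), (LAX, 4880, 38, 1560, 3), (LAX, 4880, 38, 4880, 38), (LAX, 4880, 38, 910, 2), (LAX, 910, 2, 1560, 3), (LAX, 910, 2, 4880, 38), (LAX, 910, 2, 910, 2), (SEA, 8290, 14, 8290, 14)}.
Filtering on dist ≠ dist2 leaves {(ATL, 1030, 38, 5650, 8), (ATL, 5650, 8, 1030, 38), (LAX, 1560, 3, 4880, 38), (LAX, 1560, 3, 910, 2), (LAX, 4880, 38, 1560, 3), (LAX, 4880, 38, 910, 2), (LAX, 910, 2, 1560, 3), (LAX, 910, 2, 4880, 38)}.
Projecting to fno, fno2: {(2, 3), (2, 38), (3, 2), (3, 38), (38, 2), (38, 3), (38, 8), (8, 38)}

{(2, 3), (2, 38), (3, 2), (3, 38), (38, 2), (38, 3), (38, 8), (8, 38)}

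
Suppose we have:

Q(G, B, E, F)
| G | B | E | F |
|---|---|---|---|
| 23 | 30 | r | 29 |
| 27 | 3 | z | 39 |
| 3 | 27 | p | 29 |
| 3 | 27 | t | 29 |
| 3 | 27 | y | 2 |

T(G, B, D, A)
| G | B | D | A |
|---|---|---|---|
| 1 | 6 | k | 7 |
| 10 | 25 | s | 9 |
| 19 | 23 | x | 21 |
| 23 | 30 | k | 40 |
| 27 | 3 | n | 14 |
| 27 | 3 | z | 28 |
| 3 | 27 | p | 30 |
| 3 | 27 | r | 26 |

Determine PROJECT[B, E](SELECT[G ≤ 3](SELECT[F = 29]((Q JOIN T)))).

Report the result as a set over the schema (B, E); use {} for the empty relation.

{(27, p), (27, t)}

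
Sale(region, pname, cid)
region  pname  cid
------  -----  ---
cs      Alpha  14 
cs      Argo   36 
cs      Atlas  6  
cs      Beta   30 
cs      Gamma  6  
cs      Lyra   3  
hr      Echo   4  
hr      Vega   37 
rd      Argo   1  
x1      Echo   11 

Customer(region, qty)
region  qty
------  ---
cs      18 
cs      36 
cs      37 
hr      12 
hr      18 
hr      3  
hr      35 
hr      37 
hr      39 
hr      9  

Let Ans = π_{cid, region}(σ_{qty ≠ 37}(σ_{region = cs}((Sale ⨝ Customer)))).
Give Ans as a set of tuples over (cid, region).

Natural join on region: {(cs, Alpha, 14, 18), (cs, Alpha, 14, 36), (cs, Alpha, 14, 37), (cs, Argo, 36, 18), (cs, Argo, 36, 36), (cs, Argo, 36, 37), (cs, Atlas, 6, 18), (cs, Atlas, 6, 36), (cs, Atlas, 6, 37), (cs, Beta, 30, 18), (cs, Beta, 30, 36), (cs, Beta, 30, 37), (cs, Gamma, 6, 18), (cs, Gamma, 6, 36), (cs, Gamma, 6, 37), (cs, Lyra, 3, 18), (cs, Lyra, 3, 36), (cs, Lyra, 3, 37), (hr, Echo, 4, 12), (hr, Echo, 4, 18), (hr, Echo, 4, 3), (hr, Echo, 4, 35), (hr, Echo, 4, 37), (hr, Echo, 4, 39), (hr, Echo, 4, 9), (hr, Vega, 37, 12), (hr, Vega, 37, 18), (hr, Vega, 37, 3), (hr, Vega, 37, 35), (hr, Vega, 37, 37), (hr, Vega, 37, 39), (hr, Vega, 37, 9)}
Apply σ_{region = cs}; surviving tuples: {(cs, Alpha, 14, 18), (cs, Alpha, 14, 36), (cs, Alpha, 14, 37), (cs, Argo, 36, 18), (cs, Argo, 36, 36), (cs, Argo, 36, 37), (cs, Atlas, 6, 18), (cs, Atlas, 6, 36), (cs, Atlas, 6, 37), (cs, Beta, 30, 18), (cs, Beta, 30, 36), (cs, Beta, 30, 37), (cs, Gamma, 6, 18), (cs, Gamma, 6, 36), (cs, Gamma, 6, 37), (cs, Lyra, 3, 18), (cs, Lyra, 3, 36), (cs, Lyra, 3, 37)}
Apply σ_{qty ≠ 37}; surviving tuples: {(cs, Alpha, 14, 18), (cs, Alpha, 14, 36), (cs, Argo, 36, 18), (cs, Argo, 36, 36), (cs, Atlas, 6, 18), (cs, Atlas, 6, 36), (cs, Beta, 30, 18), (cs, Beta, 30, 36), (cs, Gamma, 6, 18), (cs, Gamma, 6, 36), (cs, Lyra, 3, 18), (cs, Lyra, 3, 36)}
Keep only column(s) cid, region (7 duplicate(s) eliminated): {(14, cs), (3, cs), (30, cs), (36, cs), (6, cs)}

{(14, cs), (3, cs), (30, cs), (36, cs), (6, cs)}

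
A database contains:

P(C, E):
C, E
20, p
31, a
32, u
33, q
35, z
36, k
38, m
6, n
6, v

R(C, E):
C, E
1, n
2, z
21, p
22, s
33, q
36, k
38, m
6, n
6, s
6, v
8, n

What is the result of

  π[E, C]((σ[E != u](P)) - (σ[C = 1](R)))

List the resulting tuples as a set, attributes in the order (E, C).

Selection E != u: {(20, p), (31, a), (33, q), (35, z), (36, k), (38, m), (6, n), (6, v)}
Selection C = 1: {(1, n)}
Difference: {(20, p), (31, a), (33, q), (35, z), (36, k), (38, m), (6, n), (6, v)} with {(1, n)} → {(20, p), (31, a), (33, q), (35, z), (36, k), (38, m), (6, n), (6, v)}
π_{E, C} gives {(a, 31), (k, 36), (m, 38), (n, 6), (p, 20), (q, 33), (v, 6), (z, 35)}.

{(a, 31), (k, 36), (m, 38), (n, 6), (p, 20), (q, 33), (v, 6), (z, 35)}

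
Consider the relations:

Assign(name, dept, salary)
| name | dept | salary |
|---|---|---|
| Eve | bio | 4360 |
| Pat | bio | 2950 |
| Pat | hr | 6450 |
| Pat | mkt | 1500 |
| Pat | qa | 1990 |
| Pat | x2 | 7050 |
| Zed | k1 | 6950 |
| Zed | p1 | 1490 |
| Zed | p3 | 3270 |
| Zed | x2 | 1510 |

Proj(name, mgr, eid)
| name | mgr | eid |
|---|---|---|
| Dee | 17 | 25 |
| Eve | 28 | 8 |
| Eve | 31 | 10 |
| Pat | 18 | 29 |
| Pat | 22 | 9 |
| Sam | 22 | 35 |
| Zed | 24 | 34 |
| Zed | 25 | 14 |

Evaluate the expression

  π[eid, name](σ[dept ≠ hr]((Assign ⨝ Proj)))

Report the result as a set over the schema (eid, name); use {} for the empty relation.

{(10, Eve), (14, Zed), (29, Pat), (34, Zed), (8, Eve), (9, Pat)}

Joining Assign and Proj on name yields {(Eve, bio, 4360, 28, 8), (Eve, bio, 4360, 31, 10), (Pat, bio, 2950, 18, 29), (Pat, bio, 2950, 22, 9), (Pat, hr, 6450, 18, 29), (Pat, hr, 6450, 22, 9), (Pat, mkt, 1500, 18, 29), (Pat, mkt, 1500, 22, 9), (Pat, qa, 1990, 18, 29), (Pat, qa, 1990, 22, 9), (Pat, x2, 7050, 18, 29), (Pat, x2, 7050, 22, 9), (Zed, k1, 6950, 24, 34), (Zed, k1, 6950, 25, 14), (Zed, p1, 1490, 24, 34), (Zed, p1, 1490, 25, 14), (Zed, p3, 3270, 24, 34), (Zed, p3, 3270, 25, 14), (Zed, x2, 1510, 24, 34), (Zed, x2, 1510, 25, 14)}.
Selection dept ≠ hr: {(Eve, bio, 4360, 28, 8), (Eve, bio, 4360, 31, 10), (Pat, bio, 2950, 18, 29), (Pat, bio, 2950, 22, 9), (Pat, mkt, 1500, 18, 29), (Pat, mkt, 1500, 22, 9), (Pat, qa, 1990, 18, 29), (Pat, qa, 1990, 22, 9), (Pat, x2, 7050, 18, 29), (Pat, x2, 7050, 22, 9), (Zed, k1, 6950, 24, 34), (Zed, k1, 6950, 25, 14), (Zed, p1, 1490, 24, 34), (Zed, p1, 1490, 25, 14), (Zed, p3, 3270, 24, 34), (Zed, p3, 3270, 25, 14), (Zed, x2, 1510, 24, 34), (Zed, x2, 1510, 25, 14)}
Projecting to eid, name (12 duplicate(s) eliminated): {(10, Eve), (14, Zed), (29, Pat), (34, Zed), (8, Eve), (9, Pat)}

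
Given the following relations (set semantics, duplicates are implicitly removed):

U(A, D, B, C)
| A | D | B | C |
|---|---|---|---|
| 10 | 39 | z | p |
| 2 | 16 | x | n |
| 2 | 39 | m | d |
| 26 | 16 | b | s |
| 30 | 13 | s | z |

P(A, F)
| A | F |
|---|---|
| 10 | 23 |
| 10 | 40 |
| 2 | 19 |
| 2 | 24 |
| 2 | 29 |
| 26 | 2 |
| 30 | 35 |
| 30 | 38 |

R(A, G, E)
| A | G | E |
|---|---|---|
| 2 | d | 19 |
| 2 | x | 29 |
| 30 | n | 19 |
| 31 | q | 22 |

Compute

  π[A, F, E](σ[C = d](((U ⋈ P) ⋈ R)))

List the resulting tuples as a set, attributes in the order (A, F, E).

{(2, 19, 19), (2, 19, 29), (2, 24, 19), (2, 24, 29), (2, 29, 19), (2, 29, 29)}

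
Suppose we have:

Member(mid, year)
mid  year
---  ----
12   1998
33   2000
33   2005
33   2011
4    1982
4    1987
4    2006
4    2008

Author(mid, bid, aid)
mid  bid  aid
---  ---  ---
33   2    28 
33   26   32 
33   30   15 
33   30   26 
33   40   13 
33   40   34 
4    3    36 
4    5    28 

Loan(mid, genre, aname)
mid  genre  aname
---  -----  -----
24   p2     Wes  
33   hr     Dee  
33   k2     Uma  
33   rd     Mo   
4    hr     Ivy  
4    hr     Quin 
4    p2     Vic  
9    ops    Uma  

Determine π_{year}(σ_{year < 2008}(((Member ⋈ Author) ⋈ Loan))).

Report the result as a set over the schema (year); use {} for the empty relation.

{1982, 1987, 2000, 2005, 2006}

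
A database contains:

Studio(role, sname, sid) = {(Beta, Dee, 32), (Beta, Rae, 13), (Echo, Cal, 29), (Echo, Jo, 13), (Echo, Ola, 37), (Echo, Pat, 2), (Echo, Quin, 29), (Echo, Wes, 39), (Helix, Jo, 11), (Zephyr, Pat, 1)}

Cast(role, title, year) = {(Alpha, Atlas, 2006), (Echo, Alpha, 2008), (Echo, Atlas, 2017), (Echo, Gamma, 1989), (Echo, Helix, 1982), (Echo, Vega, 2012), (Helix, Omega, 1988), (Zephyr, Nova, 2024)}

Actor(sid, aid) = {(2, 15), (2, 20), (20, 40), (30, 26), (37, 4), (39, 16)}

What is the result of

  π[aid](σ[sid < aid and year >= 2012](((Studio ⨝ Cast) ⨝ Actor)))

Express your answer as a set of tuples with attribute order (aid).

{15, 20}

Studio ⋈ Cast (natural join on role): {(Echo, Cal, 29, Alpha, 2008), (Echo, Cal, 29, Atlas, 2017), (Echo, Cal, 29, Gamma, 1989), (Echo, Cal, 29, Helix, 1982), (Echo, Cal, 29, Vega, 2012), (Echo, Jo, 13, Alpha, 2008), (Echo, Jo, 13, Atlas, 2017), (Echo, Jo, 13, Gamma, 1989), (Echo, Jo, 13, Helix, 1982), (Echo, Jo, 13, Vega, 2012), (Echo, Ola, 37, Alpha, 2008), (Echo, Ola, 37, Atlas, 2017), (Echo, Ola, 37, Gamma, 1989), (Echo, Ola, 37, Helix, 1982), (Echo, Ola, 37, Vega, 2012), (Echo, Pat, 2, Alpha, 2008), (Echo, Pat, 2, Atlas, 2017), (Echo, Pat, 2, Gamma, 1989), (Echo, Pat, 2, Helix, 1982), (Echo, Pat, 2, Vega, 2012), (Echo, Quin, 29, Alpha, 2008), (Echo, Quin, 29, Atlas, 2017), (Echo, Quin, 29, Gamma, 1989), (Echo, Quin, 29, Helix, 1982), (Echo, Quin, 29, Vega, 2012), (Echo, Wes, 39, Alpha, 2008), (Echo, Wes, 39, Atlas, 2017), (Echo, Wes, 39, Gamma, 1989), (Echo, Wes, 39, Helix, 1982), (Echo, Wes, 39, Vega, 2012), (Helix, Jo, 11, Omega, 1988), (Zephyr, Pat, 1, Nova, 2024)}
(Studio ⨝ Cast) ⋈ Actor (natural join on sid): {(Echo, Ola, 37, Alpha, 2008, 4), (Echo, Ola, 37, Atlas, 2017, 4), (Echo, Ola, 37, Gamma, 1989, 4), (Echo, Ola, 37, Helix, 1982, 4), (Echo, Ola, 37, Vega, 2012, 4), (Echo, Pat, 2, Alpha, 2008, 15), (Echo, Pat, 2, Alpha, 2008, 20), (Echo, Pat, 2, Atlas, 2017, 15), (Echo, Pat, 2, Atlas, 2017, 20), (Echo, Pat, 2, Gamma, 1989, 15), (Echo, Pat, 2, Gamma, 1989, 20), (Echo, Pat, 2, Helix, 1982, 15), (Echo, Pat, 2, Helix, 1982, 20), (Echo, Pat, 2, Vega, 2012, 15), (Echo, Pat, 2, Vega, 2012, 20), (Echo, Wes, 39, Alpha, 2008, 16), (Echo, Wes, 39, Atlas, 2017, 16), (Echo, Wes, 39, Gamma, 1989, 16), (Echo, Wes, 39, Helix, 1982, 16), (Echo, Wes, 39, Vega, 2012, 16)}
Filtering on sid < aid and year >= 2012 leaves {(Echo, Pat, 2, Atlas, 2017, 15), (Echo, Pat, 2, Atlas, 2017, 20), (Echo, Pat, 2, Vega, 2012, 15), (Echo, Pat, 2, Vega, 2012, 20)}.
π[aid]: project onto (aid) (2 duplicate(s) eliminated) → {15, 20}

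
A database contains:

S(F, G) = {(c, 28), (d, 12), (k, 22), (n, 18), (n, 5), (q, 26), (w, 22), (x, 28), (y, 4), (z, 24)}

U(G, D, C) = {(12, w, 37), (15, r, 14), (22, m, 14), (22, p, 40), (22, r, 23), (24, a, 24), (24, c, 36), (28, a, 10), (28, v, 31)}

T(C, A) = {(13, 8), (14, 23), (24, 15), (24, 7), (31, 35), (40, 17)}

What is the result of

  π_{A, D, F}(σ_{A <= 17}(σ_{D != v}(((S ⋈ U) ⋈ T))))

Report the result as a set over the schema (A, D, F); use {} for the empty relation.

{(15, a, z), (17, p, k), (17, p, w), (7, a, z)}

Natural join on G: {(c, 28, a, 10), (c, 28, v, 31), (d, 12, w, 37), (k, 22, m, 14), (k, 22, p, 40), (k, 22, r, 23), (w, 22, m, 14), (w, 22, p, 40), (w, 22, r, 23), (x, 28, a, 10), (x, 28, v, 31), (z, 24, a, 24), (z, 24, c, 36)}
Natural join on C: {(c, 28, v, 31, 35), (k, 22, m, 14, 23), (k, 22, p, 40, 17), (w, 22, m, 14, 23), (w, 22, p, 40, 17), (x, 28, v, 31, 35), (z, 24, a, 24, 15), (z, 24, a, 24, 7)}
Selection D != v: {(k, 22, m, 14, 23), (k, 22, p, 40, 17), (w, 22, m, 14, 23), (w, 22, p, 40, 17), (z, 24, a, 24, 15), (z, 24, a, 24, 7)}
Selection A <= 17: {(k, 22, p, 40, 17), (w, 22, p, 40, 17), (z, 24, a, 24, 15), (z, 24, a, 24, 7)}
Projecting to A, D, F: {(15, a, z), (17, p, k), (17, p, w), (7, a, z)}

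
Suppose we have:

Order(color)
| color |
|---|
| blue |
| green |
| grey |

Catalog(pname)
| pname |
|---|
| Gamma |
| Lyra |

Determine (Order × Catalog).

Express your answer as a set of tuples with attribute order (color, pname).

{(blue, Gamma), (blue, Lyra), (green, Gamma), (green, Lyra), (grey, Gamma), (grey, Lyra)}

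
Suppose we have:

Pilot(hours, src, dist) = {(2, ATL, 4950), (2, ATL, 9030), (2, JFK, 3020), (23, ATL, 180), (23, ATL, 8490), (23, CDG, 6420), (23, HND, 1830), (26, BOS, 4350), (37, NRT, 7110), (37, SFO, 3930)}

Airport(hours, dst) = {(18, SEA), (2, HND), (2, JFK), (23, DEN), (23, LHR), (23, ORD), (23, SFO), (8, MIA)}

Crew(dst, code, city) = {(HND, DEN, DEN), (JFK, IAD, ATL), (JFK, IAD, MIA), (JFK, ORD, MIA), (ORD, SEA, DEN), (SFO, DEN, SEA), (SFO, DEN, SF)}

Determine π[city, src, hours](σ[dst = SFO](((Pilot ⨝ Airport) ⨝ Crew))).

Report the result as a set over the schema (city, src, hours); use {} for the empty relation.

Pilot ⋈ Airport (natural join on hours): {(2, ATL, 4950, HND), (2, ATL, 4950, JFK), (2, ATL, 9030, HND), (2, ATL, 9030, JFK), (2, JFK, 3020, HND), (2, JFK, 3020, JFK), (23, ATL, 180, DEN), (23, ATL, 180, LHR), (23, ATL, 180, ORD), (23, ATL, 180, SFO), (23, ATL, 8490, DEN), (23, ATL, 8490, LHR), (23, ATL, 8490, ORD), (23, ATL, 8490, SFO), (23, CDG, 6420, DEN), (23, CDG, 6420, LHR), (23, CDG, 6420, ORD), (23, CDG, 6420, SFO), (23, HND, 1830, DEN), (23, HND, 1830, LHR), (23, HND, 1830, ORD), (23, HND, 1830, SFO)}
(Pilot ⨝ Airport) ⋈ Crew (natural join on dst): {(2, ATL, 4950, HND, DEN, DEN), (2, ATL, 4950, JFK, IAD, ATL), (2, ATL, 4950, JFK, IAD, MIA), (2, ATL, 4950, JFK, ORD, MIA), (2, ATL, 9030, HND, DEN, DEN), (2, ATL, 9030, JFK, IAD, ATL), (2, ATL, 9030, JFK, IAD, MIA), (2, ATL, 9030, JFK, ORD, MIA), (2, JFK, 3020, HND, DEN, DEN), (2, JFK, 3020, JFK, IAD, ATL), (2, JFK, 3020, JFK, IAD, MIA), (2, JFK, 3020, JFK, ORD, MIA), (23, ATL, 180, ORD, SEA, DEN), (23, ATL, 180, SFO, DEN, SEA), (23, ATL, 180, SFO, DEN, SF), (23, ATL, 8490, ORD, SEA, DEN), (23, ATL, 8490, SFO, DEN, SEA), (23, ATL, 8490, SFO, DEN, SF), (23, CDG, 6420, ORD, SEA, DEN), (23, CDG, 6420, SFO, DEN, SEA), (23, CDG, 6420, SFO, DEN, SF), (23, HND, 1830, ORD, SEA, DEN), (23, HND, 1830, SFO, DEN, SEA), (23, HND, 1830, SFO, DEN, SF)}
Filtering on dst = SFO leaves {(23, ATL, 180, SFO, DEN, SEA), (23, ATL, 180, SFO, DEN, SF), (23, ATL, 8490, SFO, DEN, SEA), (23, ATL, 8490, SFO, DEN, SF), (23, CDG, 6420, SFO, DEN, SEA), (23, CDG, 6420, SFO, DEN, SF), (23, HND, 1830, SFO, DEN, SEA), (23, HND, 1830, SFO, DEN, SF)}.
π_{city, src, hours} gives {(SEA, ATL, 23), (SEA, CDG, 23), (SEA, HND, 23), (SF, ATL, 23), (SF, CDG, 23), (SF, HND, 23)} (2 duplicate(s) eliminated).

{(SEA, ATL, 23), (SEA, CDG, 23), (SEA, HND, 23), (SF, ATL, 23), (SF, CDG, 23), (SF, HND, 23)}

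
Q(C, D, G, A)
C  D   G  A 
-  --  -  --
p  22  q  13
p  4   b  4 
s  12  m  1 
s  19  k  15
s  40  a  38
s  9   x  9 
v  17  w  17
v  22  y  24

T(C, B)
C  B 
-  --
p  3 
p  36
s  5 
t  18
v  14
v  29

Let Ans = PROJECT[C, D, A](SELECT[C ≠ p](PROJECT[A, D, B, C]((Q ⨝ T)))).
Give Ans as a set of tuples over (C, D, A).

Natural join on C: {(p, 22, q, 13, 3), (p, 22, q, 13, 36), (p, 4, b, 4, 3), (p, 4, b, 4, 36), (s, 12, m, 1, 5), (s, 19, k, 15, 5), (s, 40, a, 38, 5), (s, 9, x, 9, 5), (v, 17, w, 17, 14), (v, 17, w, 17, 29), (v, 22, y, 24, 14), (v, 22, y, 24, 29)}
Keep only column(s) A, D, B, C: {(1, 12, 5, s), (13, 22, 3, p), (13, 22, 36, p), (15, 19, 5, s), (17, 17, 14, v), (17, 17, 29, v), (24, 22, 14, v), (24, 22, 29, v), (38, 40, 5, s), (4, 4, 3, p), (4, 4, 36, p), (9, 9, 5, s)}
Selection C ≠ p: {(1, 12, 5, s), (15, 19, 5, s), (17, 17, 14, v), (17, 17, 29, v), (24, 22, 14, v), (24, 22, 29, v), (38, 40, 5, s), (9, 9, 5, s)}
Keep only column(s) C, D, A (2 duplicate(s) eliminated): {(s, 12, 1), (s, 19, 15), (s, 40, 38), (s, 9, 9), (v, 17, 17), (v, 22, 24)}

{(s, 12, 1), (s, 19, 15), (s, 40, 38), (s, 9, 9), (v, 17, 17), (v, 22, 24)}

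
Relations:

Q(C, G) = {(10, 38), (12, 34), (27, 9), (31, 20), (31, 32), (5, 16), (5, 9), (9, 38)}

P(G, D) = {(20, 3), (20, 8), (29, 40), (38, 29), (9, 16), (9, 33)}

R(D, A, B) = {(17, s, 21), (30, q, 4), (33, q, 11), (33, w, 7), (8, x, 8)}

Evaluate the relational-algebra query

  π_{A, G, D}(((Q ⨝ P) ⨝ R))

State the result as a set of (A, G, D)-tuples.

{(q, 9, 33), (w, 9, 33), (x, 20, 8)}

Joining Q and P on G yields {(10, 38, 29), (27, 9, 16), (27, 9, 33), (31, 20, 3), (31, 20, 8), (5, 9, 16), (5, 9, 33), (9, 38, 29)}.
Joining (Q ⨝ P) and R on D yields {(27, 9, 33, q, 11), (27, 9, 33, w, 7), (31, 20, 8, x, 8), (5, 9, 33, q, 11), (5, 9, 33, w, 7)}.
π[A, G, D]: project onto (A, G, D) (2 duplicate(s) eliminated) → {(q, 9, 33), (w, 9, 33), (x, 20, 8)}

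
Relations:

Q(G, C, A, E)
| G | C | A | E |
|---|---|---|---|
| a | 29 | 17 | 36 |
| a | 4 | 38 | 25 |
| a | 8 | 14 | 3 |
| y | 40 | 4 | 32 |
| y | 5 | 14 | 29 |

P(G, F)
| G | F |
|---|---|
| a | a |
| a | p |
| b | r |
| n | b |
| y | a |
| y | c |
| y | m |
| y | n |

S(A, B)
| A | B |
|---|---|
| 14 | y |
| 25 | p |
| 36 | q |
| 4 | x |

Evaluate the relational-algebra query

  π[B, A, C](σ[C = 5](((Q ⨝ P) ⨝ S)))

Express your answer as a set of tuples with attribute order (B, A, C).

{(y, 14, 5)}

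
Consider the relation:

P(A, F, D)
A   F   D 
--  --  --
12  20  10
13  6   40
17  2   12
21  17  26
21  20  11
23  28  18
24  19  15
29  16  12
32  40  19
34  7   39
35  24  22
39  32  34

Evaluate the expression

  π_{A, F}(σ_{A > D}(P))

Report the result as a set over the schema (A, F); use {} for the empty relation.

{(12, 20), (17, 2), (21, 20), (23, 28), (24, 19), (29, 16), (32, 40), (35, 24), (39, 32)}

Apply σ_{A > D}; surviving tuples: {(12, 20, 10), (17, 2, 12), (21, 20, 11), (23, 28, 18), (24, 19, 15), (29, 16, 12), (32, 40, 19), (35, 24, 22), (39, 32, 34)}
π_{A, F} gives {(12, 20), (17, 2), (21, 20), (23, 28), (24, 19), (29, 16), (32, 40), (35, 24), (39, 32)}.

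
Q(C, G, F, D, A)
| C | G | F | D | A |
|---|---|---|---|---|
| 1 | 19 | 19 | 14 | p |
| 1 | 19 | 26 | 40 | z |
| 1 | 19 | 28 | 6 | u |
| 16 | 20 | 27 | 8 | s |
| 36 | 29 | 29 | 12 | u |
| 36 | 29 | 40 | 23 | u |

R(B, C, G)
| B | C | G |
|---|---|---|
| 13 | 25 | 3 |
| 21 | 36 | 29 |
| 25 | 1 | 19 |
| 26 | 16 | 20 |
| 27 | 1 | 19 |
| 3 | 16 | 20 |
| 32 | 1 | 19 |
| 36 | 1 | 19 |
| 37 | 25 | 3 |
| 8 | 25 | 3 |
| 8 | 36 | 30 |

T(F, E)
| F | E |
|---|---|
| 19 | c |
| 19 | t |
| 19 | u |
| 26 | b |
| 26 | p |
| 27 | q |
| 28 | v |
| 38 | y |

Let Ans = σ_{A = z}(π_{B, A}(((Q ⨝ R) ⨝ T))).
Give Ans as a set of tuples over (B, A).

Natural join on C, G: {(1, 19, 19, 14, p, 25), (1, 19, 19, 14, p, 27), (1, 19, 19, 14, p, 32), (1, 19, 19, 14, p, 36), (1, 19, 26, 40, z, 25), (1, 19, 26, 40, z, 27), (1, 19, 26, 40, z, 32), (1, 19, 26, 40, z, 36), (1, 19, 28, 6, u, 25), (1, 19, 28, 6, u, 27), (1, 19, 28, 6, u, 32), (1, 19, 28, 6, u, 36), (16, 20, 27, 8, s, 26), (16, 20, 27, 8, s, 3), (36, 29, 29, 12, u, 21), (36, 29, 40, 23, u, 21)}
Natural join on F: {(1, 19, 19, 14, p, 25, c), (1, 19, 19, 14, p, 25, t), (1, 19, 19, 14, p, 25, u), (1, 19, 19, 14, p, 27, c), (1, 19, 19, 14, p, 27, t), (1, 19, 19, 14, p, 27, u), (1, 19, 19, 14, p, 32, c), (1, 19, 19, 14, p, 32, t), (1, 19, 19, 14, p, 32, u), (1, 19, 19, 14, p, 36, c), (1, 19, 19, 14, p, 36, t), (1, 19, 19, 14, p, 36, u), (1, 19, 26, 40, z, 25, b), (1, 19, 26, 40, z, 25, p), (1, 19, 26, 40, z, 27, b), (1, 19, 26, 40, z, 27, p), (1, 19, 26, 40, z, 32, b), (1, 19, 26, 40, z, 32, p), (1, 19, 26, 40, z, 36, b), (1, 19, 26, 40, z, 36, p), (1, 19, 28, 6, u, 25, v), (1, 19, 28, 6, u, 27, v), (1, 19, 28, 6, u, 32, v), (1, 19, 28, 6, u, 36, v), (16, 20, 27, 8, s, 26, q), (16, 20, 27, 8, s, 3, q)}
π_{B, A} gives {(25, p), (25, u), (25, z), (26, s), (27, p), (27, u), (27, z), (3, s), (32, p), (32, u), (32, z), (36, p), (36, u), (36, z)} (12 duplicate(s) eliminated).
Apply σ_{A = z}; surviving tuples: {(25, z), (27, z), (32, z), (36, z)}

{(25, z), (27, z), (32, z), (36, z)}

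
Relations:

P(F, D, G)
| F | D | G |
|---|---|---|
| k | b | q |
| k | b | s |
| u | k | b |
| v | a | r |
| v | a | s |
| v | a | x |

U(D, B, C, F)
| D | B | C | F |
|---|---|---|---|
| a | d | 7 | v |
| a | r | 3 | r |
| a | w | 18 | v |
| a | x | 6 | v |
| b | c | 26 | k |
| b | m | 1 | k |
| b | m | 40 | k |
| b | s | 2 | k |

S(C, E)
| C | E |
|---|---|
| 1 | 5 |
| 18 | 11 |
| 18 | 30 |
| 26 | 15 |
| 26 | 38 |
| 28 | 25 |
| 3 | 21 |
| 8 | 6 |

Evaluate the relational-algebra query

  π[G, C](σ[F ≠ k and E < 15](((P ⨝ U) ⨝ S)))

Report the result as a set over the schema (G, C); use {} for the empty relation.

{(r, 18), (s, 18), (x, 18)}

Joining P and U on F, D yields {(k, b, q, c, 26), (k, b, q, m, 1), (k, b, q, m, 40), (k, b, q, s, 2), (k, b, s, c, 26), (k, b, s, m, 1), (k, b, s, m, 40), (k, b, s, s, 2), (v, a, r, d, 7), (v, a, r, w, 18), (v, a, r, x, 6), (v, a, s, d, 7), (v, a, s, w, 18), (v, a, s, x, 6), (v, a, x, d, 7), (v, a, x, w, 18), (v, a, x, x, 6)}.
Joining (P ⨝ U) and S on C yields {(k, b, q, c, 26, 15), (k, b, q, c, 26, 38), (k, b, q, m, 1, 5), (k, b, s, c, 26, 15), (k, b, s, c, 26, 38), (k, b, s, m, 1, 5), (v, a, r, w, 18, 11), (v, a, r, w, 18, 30), (v, a, s, w, 18, 11), (v, a, s, w, 18, 30), (v, a, x, w, 18, 11), (v, a, x, w, 18, 30)}.
σ[F ≠ k and E < 15]: keep tuples satisfying F ≠ k and E < 15 → {(v, a, r, w, 18, 11), (v, a, s, w, 18, 11), (v, a, x, w, 18, 11)}
Projecting to G, C: {(r, 18), (s, 18), (x, 18)}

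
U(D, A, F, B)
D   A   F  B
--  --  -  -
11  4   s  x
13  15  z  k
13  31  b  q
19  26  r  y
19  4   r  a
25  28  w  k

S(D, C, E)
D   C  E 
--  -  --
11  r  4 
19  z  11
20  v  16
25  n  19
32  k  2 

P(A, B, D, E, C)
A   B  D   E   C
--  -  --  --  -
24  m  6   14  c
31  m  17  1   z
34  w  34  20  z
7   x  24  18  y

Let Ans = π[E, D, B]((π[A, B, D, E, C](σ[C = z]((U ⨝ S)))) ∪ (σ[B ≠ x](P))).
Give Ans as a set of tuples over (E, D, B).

Natural join on D: {(11, 4, s, x, r, 4), (19, 26, r, y, z, 11), (19, 4, r, a, z, 11), (25, 28, w, k, n, 19)}
Apply σ_{C = z}; surviving tuples: {(19, 26, r, y, z, 11), (19, 4, r, a, z, 11)}
π[A, B, D, E, C]: project onto (A, B, D, E, C) → {(26, y, 19, 11, z), (4, a, 19, 11, z)}
Apply σ_{B ≠ x}; surviving tuples: {(24, m, 6, 14, c), (31, m, 17, 1, z), (34, w, 34, 20, z)}
Taking the union: {(24, m, 6, 14, c), (26, y, 19, 11, z), (31, m, 17, 1, z), (34, w, 34, 20, z), (4, a, 19, 11, z)}
π[E, D, B]: project onto (E, D, B) → {(1, 17, m), (11, 19, a), (11, 19, y), (14, 6, m), (20, 34, w)}

{(1, 17, m), (11, 19, a), (11, 19, y), (14, 6, m), (20, 34, w)}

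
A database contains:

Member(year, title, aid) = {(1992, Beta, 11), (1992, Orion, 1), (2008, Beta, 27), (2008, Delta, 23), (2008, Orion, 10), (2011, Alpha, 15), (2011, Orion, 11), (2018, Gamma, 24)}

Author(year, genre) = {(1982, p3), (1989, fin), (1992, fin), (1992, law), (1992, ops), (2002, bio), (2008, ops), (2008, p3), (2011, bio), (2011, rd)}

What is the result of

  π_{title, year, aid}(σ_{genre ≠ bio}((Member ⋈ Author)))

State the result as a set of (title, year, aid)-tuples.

Natural join on year: {(1992, Beta, 11, fin), (1992, Beta, 11, law), (1992, Beta, 11, ops), (1992, Orion, 1, fin), (1992, Orion, 1, law), (1992, Orion, 1, ops), (2008, Beta, 27, ops), (2008, Beta, 27, p3), (2008, Delta, 23, ops), (2008, Delta, 23, p3), (2008, Orion, 10, ops), (2008, Orion, 10, p3), (2011, Alpha, 15, bio), (2011, Alpha, 15, rd), (2011, Orion, 11, bio), (2011, Orion, 11, rd)}
Selection genre ≠ bio: {(1992, Beta, 11, fin), (1992, Beta, 11, law), (1992, Beta, 11, ops), (1992, Orion, 1, fin), (1992, Orion, 1, law), (1992, Orion, 1, ops), (2008, Beta, 27, ops), (2008, Beta, 27, p3), (2008, Delta, 23, ops), (2008, Delta, 23, p3), (2008, Orion, 10, ops), (2008, Orion, 10, p3), (2011, Alpha, 15, rd), (2011, Orion, 11, rd)}
π[title, year, aid]: project onto (title, year, aid) (7 duplicate(s) eliminated) → {(Alpha, 2011, 15), (Beta, 1992, 11), (Beta, 2008, 27), (Delta, 2008, 23), (Orion, 1992, 1), (Orion, 2008, 10), (Orion, 2011, 11)}

{(Alpha, 2011, 15), (Beta, 1992, 11), (Beta, 2008, 27), (Delta, 2008, 23), (Orion, 1992, 1), (Orion, 2008, 10), (Orion, 2011, 11)}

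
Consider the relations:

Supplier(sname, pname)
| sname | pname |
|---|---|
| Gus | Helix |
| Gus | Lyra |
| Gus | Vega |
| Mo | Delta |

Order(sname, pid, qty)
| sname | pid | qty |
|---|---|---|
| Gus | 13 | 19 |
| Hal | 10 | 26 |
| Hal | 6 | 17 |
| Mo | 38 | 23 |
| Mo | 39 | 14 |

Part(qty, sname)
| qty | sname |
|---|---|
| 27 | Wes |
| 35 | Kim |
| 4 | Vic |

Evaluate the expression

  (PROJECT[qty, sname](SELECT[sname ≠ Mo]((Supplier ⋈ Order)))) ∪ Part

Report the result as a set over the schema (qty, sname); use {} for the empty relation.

Natural join on sname: {(Gus, Helix, 13, 19), (Gus, Lyra, 13, 19), (Gus, Vega, 13, 19), (Mo, Delta, 38, 23), (Mo, Delta, 39, 14)}
Apply σ_{sname ≠ Mo}; surviving tuples: {(Gus, Helix, 13, 19), (Gus, Lyra, 13, 19), (Gus, Vega, 13, 19)}
π_{qty, sname} gives {(19, Gus)} (2 duplicate(s) eliminated).
Taking the union: {(19, Gus), (27, Wes), (35, Kim), (4, Vic)}

{(19, Gus), (27, Wes), (35, Kim), (4, Vic)}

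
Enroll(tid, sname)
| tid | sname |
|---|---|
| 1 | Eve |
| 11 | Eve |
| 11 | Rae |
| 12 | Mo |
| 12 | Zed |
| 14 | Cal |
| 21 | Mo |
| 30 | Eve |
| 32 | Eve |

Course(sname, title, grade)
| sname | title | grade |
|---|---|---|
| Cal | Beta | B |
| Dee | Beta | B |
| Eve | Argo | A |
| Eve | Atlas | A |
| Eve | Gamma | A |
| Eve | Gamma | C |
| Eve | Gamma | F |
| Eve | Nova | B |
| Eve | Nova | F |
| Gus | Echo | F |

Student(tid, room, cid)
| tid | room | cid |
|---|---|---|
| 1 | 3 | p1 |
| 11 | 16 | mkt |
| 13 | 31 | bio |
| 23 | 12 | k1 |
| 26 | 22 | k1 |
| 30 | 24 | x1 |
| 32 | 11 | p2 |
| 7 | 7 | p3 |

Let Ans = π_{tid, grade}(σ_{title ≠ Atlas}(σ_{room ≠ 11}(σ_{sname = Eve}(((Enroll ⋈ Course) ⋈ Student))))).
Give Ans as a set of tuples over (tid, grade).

Natural join on sname: {(1, Eve, Argo, A), (1, Eve, Atlas, A), (1, Eve, Gamma, A), (1, Eve, Gamma, C), (1, Eve, Gamma, F), (1, Eve, Nova, B), (1, Eve, Nova, F), (11, Eve, Argo, A), (11, Eve, Atlas, A), (11, Eve, Gamma, A), (11, Eve, Gamma, C), (11, Eve, Gamma, F), (11, Eve, Nova, B), (11, Eve, Nova, F), (14, Cal, Beta, B), (30, Eve, Argo, A), (30, Eve, Atlas, A), (30, Eve, Gamma, A), (30, Eve, Gamma, C), (30, Eve, Gamma, F), (30, Eve, Nova, B), (30, Eve, Nova, F), (32, Eve, Argo, A), (32, Eve, Atlas, A), (32, Eve, Gamma, A), (32, Eve, Gamma, C), (32, Eve, Gamma, F), (32, Eve, Nova, B), (32, Eve, Nova, F)}
Natural join on tid: {(1, Eve, Argo, A, 3, p1), (1, Eve, Atlas, A, 3, p1), (1, Eve, Gamma, A, 3, p1), (1, Eve, Gamma, C, 3, p1), (1, Eve, Gamma, F, 3, p1), (1, Eve, Nova, B, 3, p1), (1, Eve, Nova, F, 3, p1), (11, Eve, Argo, A, 16, mkt), (11, Eve, Atlas, A, 16, mkt), (11, Eve, Gamma, A, 16, mkt), (11, Eve, Gamma, C, 16, mkt), (11, Eve, Gamma, F, 16, mkt), (11, Eve, Nova, B, 16, mkt), (11, Eve, Nova, F, 16, mkt), (30, Eve, Argo, A, 24, x1), (30, Eve, Atlas, A, 24, x1), (30, Eve, Gamma, A, 24, x1), (30, Eve, Gamma, C, 24, x1), (30, Eve, Gamma, F, 24, x1), (30, Eve, Nova, B, 24, x1), (30, Eve, Nova, F, 24, x1), (32, Eve, Argo, A, 11, p2), (32, Eve, Atlas, A, 11, p2), (32, Eve, Gamma, A, 11, p2), (32, Eve, Gamma, C, 11, p2), (32, Eve, Gamma, F, 11, p2), (32, Eve, Nova, B, 11, p2), (32, Eve, Nova, F, 11, p2)}
Selection sname = Eve: {(1, Eve, Argo, A, 3, p1), (1, Eve, Atlas, A, 3, p1), (1, Eve, Gamma, A, 3, p1), (1, Eve, Gamma, C, 3, p1), (1, Eve, Gamma, F, 3, p1), (1, Eve, Nova, B, 3, p1), (1, Eve, Nova, F, 3, p1), (11, Eve, Argo, A, 16, mkt), (11, Eve, Atlas, A, 16, mkt), (11, Eve, Gamma, A, 16, mkt), (11, Eve, Gamma, C, 16, mkt), (11, Eve, Gamma, F, 16, mkt), (11, Eve, Nova, B, 16, mkt), (11, Eve, Nova, F, 16, mkt), (30, Eve, Argo, A, 24, x1), (30, Eve, Atlas, A, 24, x1), (30, Eve, Gamma, A, 24, x1), (30, Eve, Gamma, C, 24, x1), (30, Eve, Gamma, F, 24, x1), (30, Eve, Nova, B, 24, x1), (30, Eve, Nova, F, 24, x1), (32, Eve, Argo, A, 11, p2), (32, Eve, Atlas, A, 11, p2), (32, Eve, Gamma, A, 11, p2), (32, Eve, Gamma, C, 11, p2), (32, Eve, Gamma, F, 11, p2), (32, Eve, Nova, B, 11, p2), (32, Eve, Nova, F, 11, p2)}
Selection room ≠ 11: {(1, Eve, Argo, A, 3, p1), (1, Eve, Atlas, A, 3, p1), (1, Eve, Gamma, A, 3, p1), (1, Eve, Gamma, C, 3, p1), (1, Eve, Gamma, F, 3, p1), (1, Eve, Nova, B, 3, p1), (1, Eve, Nova, F, 3, p1), (11, Eve, Argo, A, 16, mkt), (11, Eve, Atlas, A, 16, mkt), (11, Eve, Gamma, A, 16, mkt), (11, Eve, Gamma, C, 16, mkt), (11, Eve, Gamma, F, 16, mkt), (11, Eve, Nova, B, 16, mkt), (11, Eve, Nova, F, 16, mkt), (30, Eve, Argo, A, 24, x1), (30, Eve, Atlas, A, 24, x1), (30, Eve, Gamma, A, 24, x1), (30, Eve, Gamma, C, 24, x1), (30, Eve, Gamma, F, 24, x1), (30, Eve, Nova, B, 24, x1), (30, Eve, Nova, F, 24, x1)}
Selection title ≠ Atlas: {(1, Eve, Argo, A, 3, p1), (1, Eve, Gamma, A, 3, p1), (1, Eve, Gamma, C, 3, p1), (1, Eve, Gamma, F, 3, p1), (1, Eve, Nova, B, 3, p1), (1, Eve, Nova, F, 3, p1), (11, Eve, Argo, A, 16, mkt), (11, Eve, Gamma, A, 16, mkt), (11, Eve, Gamma, C, 16, mkt), (11, Eve, Gamma, F, 16, mkt), (11, Eve, Nova, B, 16, mkt), (11, Eve, Nova, F, 16, mkt), (30, Eve, Argo, A, 24, x1), (30, Eve, Gamma, A, 24, x1), (30, Eve, Gamma, C, 24, x1), (30, Eve, Gamma, F, 24, x1), (30, Eve, Nova, B, 24, x1), (30, Eve, Nova, F, 24, x1)}
π[tid, grade]: project onto (tid, grade) (6 duplicate(s) eliminated) → {(1, A), (1, B), (1, C), (1, F), (11, A), (11, B), (11, C), (11, F), (30, A), (30, B), (30, C), (30, F)}

{(1, A), (1, B), (1, C), (1, F), (11, A), (11, B), (11, C), (11, F), (30, A), (30, B), (30, C), (30, F)}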